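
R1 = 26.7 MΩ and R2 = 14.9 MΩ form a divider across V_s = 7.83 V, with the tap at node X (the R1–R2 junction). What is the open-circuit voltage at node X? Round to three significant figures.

V_th ≈ 2.80 V

With X open, the divider is unloaded: V_th = 7.83 × 14.9/41.60 = 2.804 V.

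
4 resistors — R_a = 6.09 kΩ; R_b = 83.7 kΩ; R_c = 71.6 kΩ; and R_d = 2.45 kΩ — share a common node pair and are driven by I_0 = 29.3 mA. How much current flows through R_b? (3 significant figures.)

Conductances: ΣG = 1/6.09 + 1/83.7 + 1/71.6 + 1/2.45 = 0.5983 (1/kΩ).
R_b takes the fraction G_k/ΣG = 0.01195/0.5983 = 0.01997, so I = 29.3 × 0.01997 = 0.5851 mA.

I ≈ 0.585 mA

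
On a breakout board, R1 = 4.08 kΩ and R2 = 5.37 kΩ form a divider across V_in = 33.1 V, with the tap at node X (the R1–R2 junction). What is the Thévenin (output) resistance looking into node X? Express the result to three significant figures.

Zeroing V_in shorts the top of R1 to ground, so R_th = R1 ‖ R2 = 2.318 kΩ.

R_th ≈ 2.32 kΩ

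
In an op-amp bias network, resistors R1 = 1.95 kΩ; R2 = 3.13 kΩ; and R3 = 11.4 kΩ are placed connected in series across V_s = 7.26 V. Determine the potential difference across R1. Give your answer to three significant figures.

V ≈ 0.859 V

ΣR = 1.95 + 3.13 + 11.4 = 16.48 kΩ.
V = V_s · R/ΣR = 7.26 × 0.1183 = 0.8590 V.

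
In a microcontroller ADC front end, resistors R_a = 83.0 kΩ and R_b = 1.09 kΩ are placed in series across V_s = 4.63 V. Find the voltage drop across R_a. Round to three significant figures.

V ≈ 4.57 V

ΣR = 83.0 + 1.09 = 84.09 kΩ.
Voltage divider: V = V_s · (83.00 / 84.09) = 4.63 × 0.9870 = 4.570 V.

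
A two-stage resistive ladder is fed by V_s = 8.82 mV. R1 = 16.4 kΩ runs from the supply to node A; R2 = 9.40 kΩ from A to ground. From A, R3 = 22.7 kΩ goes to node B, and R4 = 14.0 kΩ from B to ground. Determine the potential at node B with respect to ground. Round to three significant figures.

The second stage (R3 + R4 = 36.70 kΩ) loads node A in parallel with R2.
Effective lower resistance at A: R2 ‖ 36.70 = 7.483 kΩ.
So V_A = 8.82 × 0.3133 = 2.764 mV.
Then the unloaded second divider: V_B = V_A × R4/(R3+R4) = 2.764 × 0.3815 = 1.054 mV.

V_B ≈ 1.05 mV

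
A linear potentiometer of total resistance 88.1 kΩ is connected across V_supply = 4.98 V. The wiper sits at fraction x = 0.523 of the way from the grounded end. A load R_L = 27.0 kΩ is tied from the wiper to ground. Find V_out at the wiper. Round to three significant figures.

The pot divides into 42.02 kΩ above the wiper and 46.08 kΩ below.
R_L loads the lower segment: effective lower R = 17.02 kΩ.
V_out = 4.98 × 17.02/(42.02 + 17.02) = 1.436 V.

V_out ≈ 1.44 V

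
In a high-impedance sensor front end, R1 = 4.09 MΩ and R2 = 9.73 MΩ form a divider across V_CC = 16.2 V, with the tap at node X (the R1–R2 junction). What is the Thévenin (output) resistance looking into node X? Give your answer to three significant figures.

R_th ≈ 2.88 MΩ

With V_CC suppressed (replaced by a short), R_th = R1 ‖ R2 = (4.090 × 9.73)/(4.090 + 9.73) = 2.880 MΩ.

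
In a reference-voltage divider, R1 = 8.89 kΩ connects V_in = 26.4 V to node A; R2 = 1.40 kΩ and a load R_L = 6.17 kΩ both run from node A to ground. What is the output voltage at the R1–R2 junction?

R2 ‖ R_L = (1.40 × 6.17)/(1.40 + 6.17) = 1.141 kΩ.
Then V_out = V_in · R2'/(R1 + R2') = 26.4 × 1.141/10.03 = 3.003 V.

V_out ≈ 3.00 V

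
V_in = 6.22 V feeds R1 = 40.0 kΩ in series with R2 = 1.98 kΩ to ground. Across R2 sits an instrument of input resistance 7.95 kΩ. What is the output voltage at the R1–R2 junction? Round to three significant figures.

R2 ‖ R_L = (1.98 × 7.95)/(1.98 + 7.95) = 1.585 kΩ.
Then V_out = V_in · R2'/(R1 + R2') = 6.22 × 1.585/41.59 = 0.2371 V.

V_out ≈ 0.237 V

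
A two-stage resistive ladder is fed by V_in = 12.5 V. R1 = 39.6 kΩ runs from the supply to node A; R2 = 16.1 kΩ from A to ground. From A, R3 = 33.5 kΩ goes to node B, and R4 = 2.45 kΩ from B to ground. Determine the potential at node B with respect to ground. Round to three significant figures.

Looking into the second stage from A: R3 + R4 = 35.95 kΩ appears in parallel with R2.
R2 ‖ (R3+R4) = 11.12 kΩ.
First divider: V_A = V_in · 11.12/(39.6 + 11.12) = 2.741 V.
Then the unloaded second divider: V_B = V_A × R4/(R3+R4) = 2.741 × 0.06815 = 0.1868 V.

V_B ≈ 0.187 V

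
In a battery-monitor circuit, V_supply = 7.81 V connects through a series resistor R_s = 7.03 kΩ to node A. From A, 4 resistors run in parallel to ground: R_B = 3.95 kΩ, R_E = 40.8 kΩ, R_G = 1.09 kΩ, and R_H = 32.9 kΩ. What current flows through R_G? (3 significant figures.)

I ≈ 0.745 mA

Parallel bank: R_p = 1/(1/3.95 + 1/40.8 + 1/1.09 + 1/32.9) = 0.8160 kΩ.
V_A = 7.81 × 0.8160/7.846 = 0.8122 V.
Branch current I = V_A/R_G = 0.8122/1.09 = 0.7452 mA.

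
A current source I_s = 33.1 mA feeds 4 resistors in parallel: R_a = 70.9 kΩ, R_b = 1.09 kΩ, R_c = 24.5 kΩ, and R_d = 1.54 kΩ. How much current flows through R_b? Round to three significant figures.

Conductances: ΣG = 1/70.9 + 1/1.09 + 1/24.5 + 1/1.54 = 1.622 (1/kΩ).
R_b takes the fraction G_k/ΣG = 0.9174/1.622 = 0.5657, so I = 33.1 × 0.5657 = 18.73 mA.

I ≈ 18.7 mA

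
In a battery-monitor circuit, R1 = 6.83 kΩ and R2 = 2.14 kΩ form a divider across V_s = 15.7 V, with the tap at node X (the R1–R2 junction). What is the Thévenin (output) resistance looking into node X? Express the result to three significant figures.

R_th ≈ 1.63 kΩ

Looking into X with the source shorted: R_th = R1·R2/(R1+R2) = 6.830 × 2.14/8.970 = 1.629 kΩ.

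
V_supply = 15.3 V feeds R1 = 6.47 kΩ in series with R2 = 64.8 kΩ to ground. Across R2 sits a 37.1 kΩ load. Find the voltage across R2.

R2 ‖ R_L = (64.8 × 37.1)/(64.8 + 37.1) = 23.59 kΩ.
Voltage divider with the loaded lower leg: V_out = 15.3 × 23.59/(6.47 + 23.59) = 15.3 × 0.7848 = 12.01 V.

V_out ≈ 12.0 V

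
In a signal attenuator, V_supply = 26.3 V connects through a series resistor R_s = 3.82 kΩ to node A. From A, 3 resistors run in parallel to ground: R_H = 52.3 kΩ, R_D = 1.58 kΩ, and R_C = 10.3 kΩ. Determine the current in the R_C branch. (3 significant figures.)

I ≈ 0.661 mA

Parallel bank: R_p = 1/(1/52.3 + 1/1.58 + 1/10.3) = 1.335 kΩ.
Node voltage V_A = V_supply · R_p/(R_s + R_p) = 26.3 × 0.2590 = 6.811 V.
Branch current I = V_A/R_C = 6.811/10.3 = 0.6612 mA.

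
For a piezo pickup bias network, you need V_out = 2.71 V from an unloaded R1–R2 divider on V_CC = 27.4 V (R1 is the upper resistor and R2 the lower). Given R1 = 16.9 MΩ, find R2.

R2 ≈ 1.85 MΩ

V_out/V_CC = R2/(R1+R2) = 0.09891.
So R2 = R1 · V_out/(V_CC − V_out) = 16.9 × 2.71/(27.4 − 2.71) = 16.9 × 0.1098 = 1.855 MΩ.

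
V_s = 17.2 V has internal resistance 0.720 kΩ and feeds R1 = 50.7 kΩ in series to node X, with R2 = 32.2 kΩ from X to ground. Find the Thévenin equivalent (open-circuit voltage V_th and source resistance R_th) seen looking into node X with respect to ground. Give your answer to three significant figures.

V_th ≈ 6.62 V, R_th ≈ 19.8 kΩ

R1' = 0.720 + 50.7 = 51.42 kΩ (source resistance + R1).
With X open, the divider is unloaded: V_th = 17.2 × 32.2/83.62 = 6.623 V.
With V_s suppressed (replaced by a short), R_th = R1' ‖ R2 = (51.42 × 32.2)/(51.42 + 32.2) = 19.80 kΩ.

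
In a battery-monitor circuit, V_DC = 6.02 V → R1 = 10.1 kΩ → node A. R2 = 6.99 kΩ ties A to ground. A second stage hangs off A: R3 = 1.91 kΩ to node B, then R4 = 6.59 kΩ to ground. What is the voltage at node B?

The second stage (R3 + R4 = 8.500 kΩ) loads node A in parallel with R2.
R2 ‖ (R3+R4) = 3.836 kΩ.
So V_A = 6.02 × 0.2752 = 1.657 V.
Then the unloaded second divider: V_B = V_A × R4/(R3+R4) = 1.657 × 0.7753 = 1.285 V.

V_B ≈ 1.28 V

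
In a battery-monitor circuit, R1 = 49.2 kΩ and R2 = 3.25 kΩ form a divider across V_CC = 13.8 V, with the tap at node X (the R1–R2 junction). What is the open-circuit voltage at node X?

V_th is the unloaded tap voltage: V_CC · R2/(R1+R2) = 13.8 × 0.06196 = 0.8551 V.

V_th ≈ 0.855 V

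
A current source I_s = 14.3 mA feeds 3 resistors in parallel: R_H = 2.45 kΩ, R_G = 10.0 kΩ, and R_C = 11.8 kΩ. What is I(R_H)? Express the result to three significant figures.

I ≈ 9.84 mA

ΣG = 1/2.45 + 1/10.0 + 1/11.8 = 0.5929.
R_H takes the fraction G_k/ΣG = 0.4082/0.5929 = 0.6884, so I = 14.3 × 0.6884 = 9.844 mA.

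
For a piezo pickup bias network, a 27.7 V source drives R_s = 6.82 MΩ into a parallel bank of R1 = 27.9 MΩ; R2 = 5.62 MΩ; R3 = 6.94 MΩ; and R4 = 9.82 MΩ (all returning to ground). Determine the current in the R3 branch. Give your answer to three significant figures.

Combine the parallel branches: R_p = (1/27.9 + 1/5.62 + 1/6.94 + 1/9.82)⁻¹ = 2.175 MΩ.
V_A by voltage divider: V_A = 27.7 × 2.175/(6.82 + 2.175) = 6.699 V.
Branch current I = V_A/R3 = 6.699/6.94 = 0.9652 µA.

I ≈ 0.965 µA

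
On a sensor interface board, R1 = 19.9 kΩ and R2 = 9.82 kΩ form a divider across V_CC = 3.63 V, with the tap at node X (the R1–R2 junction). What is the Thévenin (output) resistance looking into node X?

R_th ≈ 6.58 kΩ

With V_CC suppressed (replaced by a short), R_th = R1 ‖ R2 = (19.90 × 9.82)/(19.90 + 9.82) = 6.575 kΩ.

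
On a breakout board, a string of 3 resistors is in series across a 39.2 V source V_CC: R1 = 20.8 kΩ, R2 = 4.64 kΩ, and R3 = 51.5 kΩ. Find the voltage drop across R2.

Total series resistance ΣR = 20.8 + 4.64 + 51.5 = 76.94 kΩ.
V = V_CC · R/ΣR = 39.2 × 0.06031 = 2.364 V.

V ≈ 2.36 V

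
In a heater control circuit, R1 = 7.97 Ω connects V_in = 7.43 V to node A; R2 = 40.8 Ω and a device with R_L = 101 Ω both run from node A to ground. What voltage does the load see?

The load sits in parallel with R2, giving an effective lower resistance R2' = R2·R_L/(R2+R_L) = 29.06 Ω.
Then V_out = V_in · R2'/(R1 + R2') = 7.43 × 29.06/37.03 = 5.831 V.

V_out ≈ 5.83 V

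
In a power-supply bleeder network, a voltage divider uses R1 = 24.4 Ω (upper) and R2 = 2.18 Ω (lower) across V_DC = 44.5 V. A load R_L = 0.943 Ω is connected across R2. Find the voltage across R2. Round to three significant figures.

V_out ≈ 1.17 V

The load sits in parallel with R2, giving an effective lower resistance R2' = R2·R_L/(R2+R_L) = 0.6583 Ω.
Then V_out = V_DC · R2'/(R1 + R2') = 44.5 × 0.6583/25.06 = 1.169 V.
(Unloaded it would be 3.65 V; the load pulls it down.)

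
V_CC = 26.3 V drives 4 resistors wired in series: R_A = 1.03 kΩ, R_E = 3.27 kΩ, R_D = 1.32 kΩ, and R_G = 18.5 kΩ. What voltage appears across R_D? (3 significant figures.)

V ≈ 1.44 V

Total series resistance ΣR = 1.03 + 3.27 + 1.32 + 18.5 = 24.12 kΩ.
By the voltage-divider rule, V = 26.3 × 1.320/24.12 = 1.439 V.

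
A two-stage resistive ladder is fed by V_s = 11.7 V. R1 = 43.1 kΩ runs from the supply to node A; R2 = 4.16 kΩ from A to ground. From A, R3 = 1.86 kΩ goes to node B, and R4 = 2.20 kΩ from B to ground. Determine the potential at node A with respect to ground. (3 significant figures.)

Node A sees R2 in parallel with the series input of stage 2, R3 + R4 = 4.060 kΩ.
R2 ‖ (R3+R4) = 2.055 kΩ.
V_A = 11.7 × 2.055/(43.1 + 2.055) = 0.5324 V.

V_A ≈ 0.532 V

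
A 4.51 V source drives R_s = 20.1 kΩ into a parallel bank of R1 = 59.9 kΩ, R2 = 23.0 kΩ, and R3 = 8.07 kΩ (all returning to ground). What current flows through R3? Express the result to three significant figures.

Parallel bank: R_p = 1/(1/59.9 + 1/23.0 + 1/8.07) = 5.432 kΩ.
Node voltage V_A = V_in · R_p/(R_s + R_p) = 4.51 × 0.2128 = 0.9595 V.
Branch current I = V_A/R3 = 0.9595/8.07 = 0.1189 mA.

I ≈ 0.119 mA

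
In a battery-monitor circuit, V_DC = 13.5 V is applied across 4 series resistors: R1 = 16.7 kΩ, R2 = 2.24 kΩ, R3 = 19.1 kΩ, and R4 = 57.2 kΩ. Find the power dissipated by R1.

The common current is I = 13.5/95.24 = 0.1417 mA.
P = I²R = 0.02009 × 16.7 = 0.3355 mW.

P ≈ 0.336 mW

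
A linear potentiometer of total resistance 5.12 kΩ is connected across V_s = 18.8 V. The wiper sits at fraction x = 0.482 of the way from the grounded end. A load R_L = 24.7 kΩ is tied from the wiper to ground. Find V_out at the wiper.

Split the track: R_lower = x·R_p = 2.468 kΩ, R_upper = (1−x)·R_p = 2.652 kΩ.
(x·R_p) ‖ R_L = 2.244 kΩ.
Then V_out = V_s · 2.244/(2.652 + 2.244) = 8.616 V.

V_out ≈ 8.62 V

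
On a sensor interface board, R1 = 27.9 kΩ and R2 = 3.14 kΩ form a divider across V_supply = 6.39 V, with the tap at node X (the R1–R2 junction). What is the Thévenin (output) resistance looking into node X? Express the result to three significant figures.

With V_supply suppressed (replaced by a short), R_th = R1 ‖ R2 = (27.90 × 3.14)/(27.90 + 3.14) = 2.822 kΩ.

R_th ≈ 2.82 kΩ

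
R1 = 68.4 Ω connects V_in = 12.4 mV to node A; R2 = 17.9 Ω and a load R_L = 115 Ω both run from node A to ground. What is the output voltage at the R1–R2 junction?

V_out ≈ 2.29 mV

R2 ‖ R_L = (17.9 × 115)/(17.9 + 115) = 15.49 Ω.
Now apply the divider: V_out = 12.4 × 0.1846 = 2.290 mV.
(Unloaded it would be 2.57 mV; the load pulls it down.)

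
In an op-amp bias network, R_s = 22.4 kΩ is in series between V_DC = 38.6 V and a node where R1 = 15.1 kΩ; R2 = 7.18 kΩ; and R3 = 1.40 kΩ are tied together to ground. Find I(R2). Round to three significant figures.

I ≈ 0.249 mA

Combine the parallel branches: R_p = (1/15.1 + 1/7.18 + 1/1.40)⁻¹ = 1.087 kΩ.
V_A = 38.6 × 1.087/23.49 = 1.787 V.
Branch current I = V_A/R2 = 1.787/7.18 = 0.2489 mA.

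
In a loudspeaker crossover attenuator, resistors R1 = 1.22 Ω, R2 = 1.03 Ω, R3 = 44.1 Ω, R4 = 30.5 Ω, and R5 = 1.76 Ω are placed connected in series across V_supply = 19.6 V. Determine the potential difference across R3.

ΣR = 1.22 + 1.03 + 44.1 + 30.5 + 1.76 = 78.61 Ω.
V = V_supply · R/ΣR = 19.6 × 0.5610 = 11.00 V.

V ≈ 11.0 V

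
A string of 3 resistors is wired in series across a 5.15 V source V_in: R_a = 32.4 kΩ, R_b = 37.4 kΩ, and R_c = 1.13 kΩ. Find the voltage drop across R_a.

Series total: ΣR = 32.4 + 37.4 + 1.13 = 70.93 kΩ.
Voltage divider: V = V_in · (32.40 / 70.93) = 5.15 × 0.4568 = 2.352 V.

V ≈ 2.35 V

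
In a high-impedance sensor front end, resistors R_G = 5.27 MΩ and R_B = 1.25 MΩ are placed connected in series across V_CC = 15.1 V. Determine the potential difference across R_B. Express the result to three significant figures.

Total series resistance ΣR = 5.27 + 1.25 = 6.520 MΩ.
By the voltage-divider rule, V = 15.1 × 1.250/6.520 = 2.895 V.

V ≈ 2.89 V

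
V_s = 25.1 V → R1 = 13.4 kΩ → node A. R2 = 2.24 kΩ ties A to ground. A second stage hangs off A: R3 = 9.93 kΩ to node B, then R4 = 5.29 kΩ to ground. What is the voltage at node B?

V_B ≈ 1.11 V

Looking into the second stage from A: R3 + R4 = 15.22 kΩ appears in parallel with R2.
R2 ‖ (R3+R4) = 1.953 kΩ.
V_A = 25.1 × 1.953/(13.4 + 1.953) = 3.192 V.
Then the unloaded second divider: V_B = V_A × R4/(R3+R4) = 3.192 × 0.3476 = 1.110 V.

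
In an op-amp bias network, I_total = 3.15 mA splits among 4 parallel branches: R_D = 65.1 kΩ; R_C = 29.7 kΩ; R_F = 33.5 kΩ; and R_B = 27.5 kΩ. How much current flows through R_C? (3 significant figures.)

ΣG = 1/65.1 + 1/29.7 + 1/33.5 + 1/27.5 = 0.1152.
R_C takes the fraction G_k/ΣG = 0.03367/0.1152 = 0.2922, so I = 3.15 × 0.2922 = 0.9203 mA.

I ≈ 0.920 mA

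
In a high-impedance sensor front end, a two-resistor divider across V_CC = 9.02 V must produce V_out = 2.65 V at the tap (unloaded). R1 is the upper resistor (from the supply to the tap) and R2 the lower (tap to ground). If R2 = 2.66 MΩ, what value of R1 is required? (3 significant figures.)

Required fraction k = V_out/V_CC = 0.2938.
R1 = R2·(1/k − 1) = 2.66 × 2.404 = 6.394 MΩ.

R1 ≈ 6.39 MΩ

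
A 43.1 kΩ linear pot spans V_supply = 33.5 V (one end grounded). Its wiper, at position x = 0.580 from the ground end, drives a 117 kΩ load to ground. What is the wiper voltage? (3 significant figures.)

V_out ≈ 17.8 V

Split the track: R_lower = x·R_p = 25.00 kΩ, R_upper = (1−x)·R_p = 18.10 kΩ.
Lower segment in parallel with the load: 25.00 ‖ 117 = 20.60 kΩ.
Then V_out = V_supply · 20.60/(18.10 + 20.60) = 17.83 V.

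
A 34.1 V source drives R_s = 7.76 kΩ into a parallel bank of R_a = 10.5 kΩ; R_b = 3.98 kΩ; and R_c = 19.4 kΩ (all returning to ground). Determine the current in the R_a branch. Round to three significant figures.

I ≈ 0.794 mA

Parallel bank: R_p = 1/(1/10.5 + 1/3.98 + 1/19.4) = 2.512 kΩ.
V_A by voltage divider: V_A = 34.1 × 2.512/(7.76 + 2.512) = 8.340 V.
Branch current I = V_A/R_a = 8.340/10.5 = 0.7943 mA.
(Check via current divider: I_total = 3.320 mA; share G_k/ΣG = 0.2393 → same result.)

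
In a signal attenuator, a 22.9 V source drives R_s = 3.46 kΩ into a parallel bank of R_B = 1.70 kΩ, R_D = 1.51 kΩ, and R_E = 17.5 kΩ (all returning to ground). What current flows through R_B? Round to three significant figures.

Combine the parallel branches: R_p = (1/1.70 + 1/1.51 + 1/17.5)⁻¹ = 0.7647 kΩ.
V_A by voltage divider: V_A = 22.9 × 0.7647/(3.46 + 0.7647) = 4.145 V.
Branch current I = V_A/R_B = 4.145/1.70 = 2.438 mA.

I ≈ 2.44 mA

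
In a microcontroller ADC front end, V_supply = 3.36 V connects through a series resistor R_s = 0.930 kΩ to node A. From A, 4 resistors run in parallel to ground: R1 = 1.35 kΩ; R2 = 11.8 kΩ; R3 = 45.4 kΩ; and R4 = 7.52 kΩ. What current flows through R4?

I ≈ 0.234 mA

Combine the parallel branches: R_p = (1/1.35 + 1/11.8 + 1/45.4 + 1/7.52)⁻¹ = 1.020 kΩ.
V_A by voltage divider: V_A = 3.36 × 1.020/(0.930 + 1.020) = 1.757 V.
I(R4) = V_A / R4 = 1.757/7.52 = 0.2337 mA.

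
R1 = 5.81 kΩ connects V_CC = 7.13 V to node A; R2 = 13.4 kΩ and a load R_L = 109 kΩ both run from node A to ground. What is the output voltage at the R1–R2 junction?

V_out ≈ 4.80 V

First combine the lower leg with the load: R2 ‖ R_L = 11.93 kΩ.
Then V_out = V_CC · R2'/(R1 + R2') = 7.13 × 11.93/17.74 = 4.795 V.
(Unloaded it would be 4.97 V; the load pulls it down.)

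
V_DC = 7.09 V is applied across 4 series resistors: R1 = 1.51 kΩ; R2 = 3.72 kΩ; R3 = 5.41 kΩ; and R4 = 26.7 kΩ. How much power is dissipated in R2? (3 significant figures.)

P ≈ 0.134 mW

ΣR = 37.34 kΩ → I = 7.09/37.34 = 0.1899 mA.
P(R2) = I²·R2 = (0.1899)² × 3.72 = 0.1341 mW.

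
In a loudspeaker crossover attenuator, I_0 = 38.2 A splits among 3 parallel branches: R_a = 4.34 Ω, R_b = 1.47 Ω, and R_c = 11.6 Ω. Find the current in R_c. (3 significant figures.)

I ≈ 3.30 A

Total conductance ΣG = 1/4.34 + 1/1.47 + 1/11.6 = 0.9969 (units of 1/Ω).
R_c takes the fraction G_k/ΣG = 0.08621/0.9969 = 0.08648, so I = 38.2 × 0.08648 = 3.303 A.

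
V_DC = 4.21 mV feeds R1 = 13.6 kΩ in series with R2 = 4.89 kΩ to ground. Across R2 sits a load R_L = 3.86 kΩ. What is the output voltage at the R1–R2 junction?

First combine the lower leg with the load: R2 ‖ R_L = 2.157 kΩ.
Voltage divider with the loaded lower leg: V_out = 4.21 × 2.157/(13.6 + 2.157) = 4.21 × 0.1369 = 0.5764 mV.

V_out ≈ 0.576 mV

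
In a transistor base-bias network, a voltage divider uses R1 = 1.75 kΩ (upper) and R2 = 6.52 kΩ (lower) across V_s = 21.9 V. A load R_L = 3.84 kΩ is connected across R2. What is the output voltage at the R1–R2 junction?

V_out ≈ 12.7 V

First combine the lower leg with the load: R2 ‖ R_L = 2.417 kΩ.
Voltage divider with the loaded lower leg: V_out = 21.9 × 2.417/(1.75 + 2.417) = 21.9 × 0.5800 = 12.70 V.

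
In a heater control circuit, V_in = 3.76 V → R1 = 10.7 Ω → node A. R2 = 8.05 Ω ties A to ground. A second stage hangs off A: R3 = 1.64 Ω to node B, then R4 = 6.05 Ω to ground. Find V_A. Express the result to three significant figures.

Looking into the second stage from A: R3 + R4 = 7.690 Ω appears in parallel with R2.
R2 ‖ (R3+R4) = 3.933 Ω.
First divider: V_A = V_in · 3.933/(10.7 + 3.933) = 1.011 V.

V_A ≈ 1.01 V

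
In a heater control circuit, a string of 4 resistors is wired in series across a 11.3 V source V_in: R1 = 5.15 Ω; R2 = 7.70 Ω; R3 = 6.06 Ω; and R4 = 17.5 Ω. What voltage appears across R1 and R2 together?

ΣR = 5.15 + 7.70 + 6.06 + 17.5 = 36.41 Ω.
R_{R1..R2} = 5.15 + 7.70 = 12.85 Ω.
By the voltage-divider rule, V = 11.3 × 12.85/36.41 = 3.988 V.

V ≈ 3.99 V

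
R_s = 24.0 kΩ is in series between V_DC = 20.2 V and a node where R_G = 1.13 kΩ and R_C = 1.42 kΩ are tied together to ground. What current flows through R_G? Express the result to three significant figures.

I ≈ 0.457 mA

Combine the parallel branches: R_p = (1/1.13 + 1/1.42)⁻¹ = 0.6293 kΩ.
V_A = 20.2 × 0.6293/24.63 = 0.5161 V.
I(R_G) = V_A / R_G = 0.5161/1.13 = 0.4567 mA.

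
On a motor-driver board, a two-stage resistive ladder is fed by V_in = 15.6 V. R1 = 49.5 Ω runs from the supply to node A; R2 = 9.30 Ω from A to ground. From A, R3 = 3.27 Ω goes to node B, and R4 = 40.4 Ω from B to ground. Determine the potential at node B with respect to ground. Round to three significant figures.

V_B ≈ 1.94 V

Looking into the second stage from A: R3 + R4 = 43.67 Ω appears in parallel with R2.
R2 ‖ (R3+R4) = 7.667 Ω.
First divider: V_A = V_in · 7.667/(49.5 + 7.667) = 2.092 V.
Then the unloaded second divider: V_B = V_A × R4/(R3+R4) = 2.092 × 0.9251 = 1.936 V.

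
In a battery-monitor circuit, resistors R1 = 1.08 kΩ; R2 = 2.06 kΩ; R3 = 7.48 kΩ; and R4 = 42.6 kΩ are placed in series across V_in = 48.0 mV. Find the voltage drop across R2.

Series total: ΣR = 1.08 + 2.06 + 7.48 + 42.6 = 53.22 kΩ.
By the voltage-divider rule, V = 48.0 × 2.060/53.22 = 1.858 mV.

V ≈ 1.86 mV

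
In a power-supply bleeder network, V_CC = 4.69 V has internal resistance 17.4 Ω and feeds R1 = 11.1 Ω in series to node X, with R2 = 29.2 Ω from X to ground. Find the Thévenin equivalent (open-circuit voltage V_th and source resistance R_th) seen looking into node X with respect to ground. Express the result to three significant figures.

V_th ≈ 2.37 V, R_th ≈ 14.4 Ω

R1' = 17.4 + 11.1 = 28.50 Ω (source resistance + R1).
Open-circuit (no load on X): V_th = V_CC · R2/(R1' + R2) = 4.69 × 29.2/(28.50 + 29.2) = 2.373 V.
With V_CC suppressed (replaced by a short), R_th = R1' ‖ R2 = (28.50 × 29.2)/(28.50 + 29.2) = 14.42 Ω.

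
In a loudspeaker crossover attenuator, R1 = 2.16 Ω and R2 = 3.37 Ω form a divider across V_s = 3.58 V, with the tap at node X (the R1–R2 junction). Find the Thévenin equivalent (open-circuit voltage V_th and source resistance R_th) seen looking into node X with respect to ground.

V_th ≈ 2.18 V, R_th ≈ 1.32 Ω

V_th is the unloaded tap voltage: V_s · R2/(R1+R2) = 3.58 × 0.6094 = 2.182 V.
Looking into X with the source shorted: R_th = R1·R2/(R1+R2) = 2.160 × 3.37/5.530 = 1.316 Ω.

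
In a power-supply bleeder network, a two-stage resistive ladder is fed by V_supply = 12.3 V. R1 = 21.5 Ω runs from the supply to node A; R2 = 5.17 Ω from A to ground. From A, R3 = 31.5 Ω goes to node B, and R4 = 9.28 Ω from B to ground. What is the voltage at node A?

The second stage (R3 + R4 = 40.78 Ω) loads node A in parallel with R2.
Effective lower resistance at A: R2 ‖ 40.78 = 4.588 Ω.
First divider: V_A = V_supply · 4.588/(21.5 + 4.588) = 2.163 V.

V_A ≈ 2.16 V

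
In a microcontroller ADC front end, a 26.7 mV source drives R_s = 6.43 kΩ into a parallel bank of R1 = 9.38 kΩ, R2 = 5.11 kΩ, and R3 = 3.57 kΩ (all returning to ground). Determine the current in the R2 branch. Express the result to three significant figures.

I ≈ 1.10 µA

Combine the parallel branches: R_p = (1/9.38 + 1/5.11 + 1/3.57)⁻¹ = 1.717 kΩ.
V_A by voltage divider: V_A = 26.7 × 1.717/(6.43 + 1.717) = 5.627 mV.
Branch current I = V_A/R2 = 5.627/5.11 = 1.101 µA.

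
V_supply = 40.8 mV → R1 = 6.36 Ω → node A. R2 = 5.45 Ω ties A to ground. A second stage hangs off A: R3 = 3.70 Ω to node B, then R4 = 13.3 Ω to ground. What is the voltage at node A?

Node A sees R2 in parallel with the series input of stage 2, R3 + R4 = 17.00 Ω.
Effective lower resistance at A: R2 ‖ 17.00 = 4.127 Ω.
V_A = 40.8 × 4.127/(6.36 + 4.127) = 16.06 mV.

V_A ≈ 16.1 mV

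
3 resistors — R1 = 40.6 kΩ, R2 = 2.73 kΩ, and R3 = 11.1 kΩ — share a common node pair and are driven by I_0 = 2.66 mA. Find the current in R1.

I ≈ 0.136 mA

Conductances: ΣG = 1/40.6 + 1/2.73 + 1/11.1 = 0.4810 (1/kΩ).
R1 takes the fraction G_k/ΣG = 0.02463/0.4810 = 0.05120, so I = 2.66 × 0.05120 = 0.1362 mA.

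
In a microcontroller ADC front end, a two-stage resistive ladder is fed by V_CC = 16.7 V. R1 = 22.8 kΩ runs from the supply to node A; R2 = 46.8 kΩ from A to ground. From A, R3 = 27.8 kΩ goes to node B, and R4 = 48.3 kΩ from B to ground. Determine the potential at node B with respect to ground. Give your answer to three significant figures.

Looking into the second stage from A: R3 + R4 = 76.10 kΩ appears in parallel with R2.
Effective lower resistance at A: R2 ‖ 76.10 = 28.98 kΩ.
V_A = 16.7 × 28.98/(22.8 + 28.98) = 9.346 V.
Then the unloaded second divider: V_B = V_A × R4/(R3+R4) = 9.346 × 0.6347 = 5.932 V.

V_B ≈ 5.93 V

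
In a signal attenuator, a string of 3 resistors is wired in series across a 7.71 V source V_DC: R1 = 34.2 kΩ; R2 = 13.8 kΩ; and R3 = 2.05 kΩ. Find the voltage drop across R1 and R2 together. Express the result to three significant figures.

V ≈ 7.39 V

Total series resistance ΣR = 34.2 + 13.8 + 2.05 = 50.05 kΩ.
R_{R1..R2} = 34.2 + 13.8 = 48.00 kΩ.
Voltage divider: V = V_DC · (48.00 / 50.05) = 7.71 × 0.9590 = 7.394 V.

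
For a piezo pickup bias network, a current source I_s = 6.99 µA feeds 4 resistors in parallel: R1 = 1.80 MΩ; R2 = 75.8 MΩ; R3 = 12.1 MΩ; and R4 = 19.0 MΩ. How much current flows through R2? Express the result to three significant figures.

Conductances: ΣG = 1/1.80 + 1/75.8 + 1/12.1 + 1/19.0 = 0.7040 (1/MΩ).
R2 takes the fraction G_k/ΣG = 0.01319/0.7040 = 0.01874, so I = 6.99 × 0.01874 = 0.1310 µA.

I ≈ 0.131 µA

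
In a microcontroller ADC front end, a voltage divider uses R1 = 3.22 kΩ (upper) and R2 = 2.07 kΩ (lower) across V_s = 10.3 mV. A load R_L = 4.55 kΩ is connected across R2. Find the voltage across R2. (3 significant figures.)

The load sits in parallel with R2, giving an effective lower resistance R2' = R2·R_L/(R2+R_L) = 1.423 kΩ.
Then V_out = V_s · R2'/(R1 + R2') = 10.3 × 1.423/4.643 = 3.156 mV.

V_out ≈ 3.16 mV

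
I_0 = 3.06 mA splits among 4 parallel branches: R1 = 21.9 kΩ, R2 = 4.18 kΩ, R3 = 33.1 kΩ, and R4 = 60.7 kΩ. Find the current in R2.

I ≈ 2.21 mA

Total conductance ΣG = 1/21.9 + 1/4.18 + 1/33.1 + 1/60.7 = 0.3316 (units of 1/kΩ).
By the current-divider rule, I = I_0 · G_k/ΣG = 3.06 × 0.7215 = 2.208 mA.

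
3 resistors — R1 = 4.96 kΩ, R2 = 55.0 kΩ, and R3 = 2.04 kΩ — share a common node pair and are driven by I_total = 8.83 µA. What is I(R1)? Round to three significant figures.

ΣG = 1/4.96 + 1/55.0 + 1/2.04 = 0.7100.
Current divider: I(R1) = I_total · G_k/ΣG = 8.83 × (0.2016/0.7100) = 8.83 × 0.2840 = 2.507 µA.

I ≈ 2.51 µA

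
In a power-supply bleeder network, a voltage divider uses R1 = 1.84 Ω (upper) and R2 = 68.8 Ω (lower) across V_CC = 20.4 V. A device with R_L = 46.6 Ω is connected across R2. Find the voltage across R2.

V_out ≈ 19.1 V

R2 ‖ R_L = (68.8 × 46.6)/(68.8 + 46.6) = 27.78 Ω.
Voltage divider with the loaded lower leg: V_out = 20.4 × 27.78/(1.84 + 27.78) = 20.4 × 0.9379 = 19.13 V.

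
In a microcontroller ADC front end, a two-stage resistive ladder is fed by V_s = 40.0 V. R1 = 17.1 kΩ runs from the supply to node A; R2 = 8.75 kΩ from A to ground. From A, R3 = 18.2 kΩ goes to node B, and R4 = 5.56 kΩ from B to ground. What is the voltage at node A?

V_A ≈ 10.9 V

The second stage (R3 + R4 = 23.76 kΩ) loads node A in parallel with R2.
R2 ‖ (R3+R4) = 6.395 kΩ.
First divider: V_A = V_s · 6.395/(17.1 + 6.395) = 10.89 V.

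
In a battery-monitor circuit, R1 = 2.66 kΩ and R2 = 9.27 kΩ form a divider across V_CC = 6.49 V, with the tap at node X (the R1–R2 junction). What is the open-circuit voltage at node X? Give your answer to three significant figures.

V_th is the unloaded tap voltage: V_CC · R2/(R1+R2) = 6.49 × 0.7770 = 5.043 V.

V_th ≈ 5.04 V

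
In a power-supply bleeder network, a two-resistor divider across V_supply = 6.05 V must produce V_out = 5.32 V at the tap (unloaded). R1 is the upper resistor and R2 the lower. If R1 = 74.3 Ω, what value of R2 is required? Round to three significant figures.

Required fraction k = V_out/V_supply = 0.8793.
R2 = R1 · 0.8793/(1 − 0.8793) = 541.5 Ω.

R2 ≈ 541 Ω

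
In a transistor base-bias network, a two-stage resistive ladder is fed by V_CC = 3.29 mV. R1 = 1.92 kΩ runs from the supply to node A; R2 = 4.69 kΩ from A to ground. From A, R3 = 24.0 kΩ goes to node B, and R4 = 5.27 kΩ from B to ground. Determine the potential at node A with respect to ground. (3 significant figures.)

V_A ≈ 2.23 mV

The second stage (R3 + R4 = 29.27 kΩ) loads node A in parallel with R2.
R2 ‖ (R3+R4) = 4.042 kΩ.
First divider: V_A = V_CC · 4.042/(1.92 + 4.042) = 2.231 mV.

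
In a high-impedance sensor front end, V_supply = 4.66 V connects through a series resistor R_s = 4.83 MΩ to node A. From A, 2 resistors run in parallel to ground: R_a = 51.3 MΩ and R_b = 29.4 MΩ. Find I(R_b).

I ≈ 0.126 µA

Combine the parallel branches: R_p = (1/51.3 + 1/29.4)⁻¹ = 18.69 MΩ.
V_A by voltage divider: V_A = 4.66 × 18.69/(4.83 + 18.69) = 3.703 V.
I(R_b) = V_A / R_b = 3.703/29.4 = 0.1260 µA.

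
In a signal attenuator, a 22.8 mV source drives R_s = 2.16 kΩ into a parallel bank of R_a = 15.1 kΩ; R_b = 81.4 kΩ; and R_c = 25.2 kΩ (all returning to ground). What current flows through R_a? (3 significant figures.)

Equivalent of the parallel group: R_p = 8.461 kΩ.
V_A by voltage divider: V_A = 22.8 × 8.461/(2.16 + 8.461) = 18.16 mV.
Branch current I = V_A/R_a = 18.16/15.1 = 1.203 µA.

I ≈ 1.20 µA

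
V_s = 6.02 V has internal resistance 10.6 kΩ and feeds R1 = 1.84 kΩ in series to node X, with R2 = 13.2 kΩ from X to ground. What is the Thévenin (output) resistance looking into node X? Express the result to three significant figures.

R1' = 10.6 + 1.84 = 12.44 kΩ (source resistance + R1).
With V_s suppressed (replaced by a short), R_th = R1' ‖ R2 = (12.44 × 13.2)/(12.44 + 13.2) = 6.404 kΩ.

R_th ≈ 6.40 kΩ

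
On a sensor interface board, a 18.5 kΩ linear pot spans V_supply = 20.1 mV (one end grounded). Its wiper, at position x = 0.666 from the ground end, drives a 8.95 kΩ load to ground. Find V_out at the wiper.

V_out ≈ 9.17 mV

The pot divides into 6.179 kΩ above the wiper and 12.32 kΩ below.
(x·R_p) ‖ R_L = 5.184 kΩ.
Then V_out = V_supply · 5.184/(6.179 + 5.184) = 9.170 mV.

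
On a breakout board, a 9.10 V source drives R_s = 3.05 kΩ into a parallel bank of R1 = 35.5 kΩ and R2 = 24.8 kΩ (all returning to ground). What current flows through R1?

Combine the parallel branches: R_p = (1/35.5 + 1/24.8)⁻¹ = 14.60 kΩ.
Node voltage V_A = V_in · R_p/(R_s + R_p) = 9.10 × 0.8272 = 7.528 V.
I(R1) = V_A / R1 = 7.528/35.5 = 0.2120 mA.

I ≈ 0.212 mA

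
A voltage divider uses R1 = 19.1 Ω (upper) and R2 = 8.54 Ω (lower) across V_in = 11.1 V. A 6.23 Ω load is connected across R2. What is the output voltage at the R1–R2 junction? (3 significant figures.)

V_out ≈ 1.76 V

The load sits in parallel with R2, giving an effective lower resistance R2' = R2·R_L/(R2+R_L) = 3.602 Ω.
Now apply the divider: V_out = 11.1 × 0.1587 = 1.761 V.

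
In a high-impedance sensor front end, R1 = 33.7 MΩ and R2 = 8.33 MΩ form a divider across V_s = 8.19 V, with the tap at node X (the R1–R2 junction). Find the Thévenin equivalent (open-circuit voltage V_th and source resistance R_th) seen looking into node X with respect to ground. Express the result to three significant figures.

V_th ≈ 1.62 V, R_th ≈ 6.68 MΩ

Open-circuit (no load on X): V_th = V_s · R2/(R1 + R2) = 8.19 × 8.33/(33.70 + 8.33) = 1.623 V.
With V_s suppressed (replaced by a short), R_th = R1 ‖ R2 = (33.70 × 8.33)/(33.70 + 8.33) = 6.679 MΩ.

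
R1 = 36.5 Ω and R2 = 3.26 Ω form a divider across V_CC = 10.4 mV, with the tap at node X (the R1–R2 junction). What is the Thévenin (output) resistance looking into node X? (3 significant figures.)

R_th ≈ 2.99 Ω

With V_CC suppressed (replaced by a short), R_th = R1 ‖ R2 = (36.50 × 3.26)/(36.50 + 3.26) = 2.993 Ω.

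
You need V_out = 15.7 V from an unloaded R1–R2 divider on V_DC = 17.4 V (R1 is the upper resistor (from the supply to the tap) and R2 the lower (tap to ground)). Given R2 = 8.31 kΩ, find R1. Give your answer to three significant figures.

R1 ≈ 0.900 kΩ

The divider ratio is R2/(R1+R2) = 15.7/17.4 = 0.9023.
Rearranging, R1 = R2·(1−k)/k = 8.31 × 0.1083 = 0.8998 kΩ.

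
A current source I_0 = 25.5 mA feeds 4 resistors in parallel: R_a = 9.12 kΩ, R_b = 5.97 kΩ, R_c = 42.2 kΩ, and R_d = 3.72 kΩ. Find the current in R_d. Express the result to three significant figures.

I ≈ 12.0 mA

Conductances: ΣG = 1/9.12 + 1/5.97 + 1/42.2 + 1/3.72 = 0.5697 (1/kΩ).
R_d takes the fraction G_k/ΣG = 0.2688/0.5697 = 0.4719, so I = 25.5 × 0.4719 = 12.03 mA.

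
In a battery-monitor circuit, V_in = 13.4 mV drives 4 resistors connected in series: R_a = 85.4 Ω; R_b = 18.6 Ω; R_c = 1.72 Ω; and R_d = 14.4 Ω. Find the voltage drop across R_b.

V ≈ 2.07 mV

Total series resistance ΣR = 85.4 + 18.6 + 1.72 + 14.4 = 120.1 Ω.
V = V_in · R/ΣR = 13.4 × 0.1548 = 2.075 mV.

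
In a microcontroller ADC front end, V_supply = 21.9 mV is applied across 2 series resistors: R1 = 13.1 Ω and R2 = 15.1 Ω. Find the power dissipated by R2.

P ≈ 9.11 µW

Series current I = V_supply/ΣR = 21.9/28.20 = 0.7766 mA.
P(R2) = I²·R2 = (0.7766)² × 15.1 = 9.107 µW.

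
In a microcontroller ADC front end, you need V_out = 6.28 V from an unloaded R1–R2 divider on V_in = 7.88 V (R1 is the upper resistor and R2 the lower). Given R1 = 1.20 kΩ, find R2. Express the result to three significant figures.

V_out/V_in = R2/(R1+R2) = 0.7970.
So R2 = R1 · V_out/(V_in − V_out) = 1.20 × 6.28/(7.88 − 6.28) = 1.20 × 3.925 = 4.710 kΩ.

R2 ≈ 4.71 kΩ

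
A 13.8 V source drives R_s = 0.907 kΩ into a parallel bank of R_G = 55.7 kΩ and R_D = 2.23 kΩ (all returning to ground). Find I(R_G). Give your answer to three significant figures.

Combine the parallel branches: R_p = (1/55.7 + 1/2.23)⁻¹ = 2.144 kΩ.
V_A by voltage divider: V_A = 13.8 × 2.144/(0.907 + 2.144) = 9.698 V.
I(R_G) = V_A / R_G = 9.698/55.7 = 0.1741 mA.

I ≈ 0.174 mA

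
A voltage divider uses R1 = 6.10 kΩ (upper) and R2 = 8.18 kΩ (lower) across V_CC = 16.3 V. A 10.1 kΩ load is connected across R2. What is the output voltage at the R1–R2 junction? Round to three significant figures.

V_out ≈ 6.94 V

First combine the lower leg with the load: R2 ‖ R_L = 4.520 kΩ.
Then V_out = V_CC · R2'/(R1 + R2') = 16.3 × 4.520/10.62 = 6.937 V.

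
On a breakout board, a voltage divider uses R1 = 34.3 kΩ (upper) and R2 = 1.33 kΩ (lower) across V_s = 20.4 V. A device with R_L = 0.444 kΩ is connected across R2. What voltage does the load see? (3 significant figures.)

V_out ≈ 0.196 V

R2 ‖ R_L = (1.33 × 0.444)/(1.33 + 0.444) = 0.3329 kΩ.
Then V_out = V_s · R2'/(R1 + R2') = 20.4 × 0.3329/34.63 = 0.1961 V.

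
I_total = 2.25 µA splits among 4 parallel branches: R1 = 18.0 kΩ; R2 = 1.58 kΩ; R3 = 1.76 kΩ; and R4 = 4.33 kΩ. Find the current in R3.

Conductances: ΣG = 1/18.0 + 1/1.58 + 1/1.76 + 1/4.33 = 1.488 (1/kΩ).
R3 takes the fraction G_k/ΣG = 0.5682/1.488 = 0.3819, so I = 2.25 × 0.3819 = 0.8594 µA.

I ≈ 0.859 µA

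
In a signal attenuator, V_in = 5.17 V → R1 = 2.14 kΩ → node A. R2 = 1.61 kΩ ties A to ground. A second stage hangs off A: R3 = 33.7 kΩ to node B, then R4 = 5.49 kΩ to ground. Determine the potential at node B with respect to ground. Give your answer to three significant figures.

V_B ≈ 0.304 V

The second stage (R3 + R4 = 39.19 kΩ) loads node A in parallel with R2.
Effective lower resistance at A: R2 ‖ 39.19 = 1.546 kΩ.
So V_A = 5.17 × 0.4195 = 2.169 V.
Then the unloaded second divider: V_B = V_A × R4/(R3+R4) = 2.169 × 0.1401 = 0.3038 V.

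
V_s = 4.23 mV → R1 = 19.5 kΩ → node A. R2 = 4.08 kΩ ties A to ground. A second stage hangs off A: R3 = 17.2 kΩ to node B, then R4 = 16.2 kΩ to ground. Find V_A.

V_A ≈ 0.665 mV

Node A sees R2 in parallel with the series input of stage 2, R3 + R4 = 33.40 kΩ.
R2 ‖ (R3+R4) = 3.636 kΩ.
First divider: V_A = V_s · 3.636/(19.5 + 3.636) = 0.6648 mV.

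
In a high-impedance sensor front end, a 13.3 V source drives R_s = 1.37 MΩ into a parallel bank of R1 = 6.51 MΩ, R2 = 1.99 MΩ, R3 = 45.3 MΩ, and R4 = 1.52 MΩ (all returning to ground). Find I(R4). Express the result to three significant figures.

Equivalent of the parallel group: R_p = 0.7485 MΩ.
V_A by voltage divider: V_A = 13.3 × 0.7485/(1.37 + 0.7485) = 4.699 V.
I(R4) = V_A / R4 = 4.699/1.52 = 3.091 µA.

I ≈ 3.09 µA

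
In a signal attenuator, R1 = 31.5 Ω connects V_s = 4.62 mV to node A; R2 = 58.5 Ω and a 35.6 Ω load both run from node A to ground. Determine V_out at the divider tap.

R2 ‖ R_L = (58.5 × 35.6)/(58.5 + 35.6) = 22.13 Ω.
Then V_out = V_s · R2'/(R1 + R2') = 4.62 × 22.13/53.63 = 1.906 mV.
(Unloaded it would be 3.00 mV; the load pulls it down.)

V_out ≈ 1.91 mV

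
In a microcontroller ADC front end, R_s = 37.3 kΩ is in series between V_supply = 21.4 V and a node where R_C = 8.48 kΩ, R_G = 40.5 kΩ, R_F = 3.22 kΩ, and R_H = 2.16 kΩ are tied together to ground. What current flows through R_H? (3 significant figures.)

Parallel bank: R_p = 1/(1/8.48 + 1/40.5 + 1/3.22 + 1/2.16) = 1.092 kΩ.
V_A by voltage divider: V_A = 21.4 × 1.092/(37.3 + 1.092) = 0.6084 V.
Branch current I = V_A/R_H = 0.6084/2.16 = 0.2817 mA.
(Equivalently: I_total = 0.5574 mA, then current-divider fraction G_k/ΣG = 0.5053.)

I ≈ 0.282 mA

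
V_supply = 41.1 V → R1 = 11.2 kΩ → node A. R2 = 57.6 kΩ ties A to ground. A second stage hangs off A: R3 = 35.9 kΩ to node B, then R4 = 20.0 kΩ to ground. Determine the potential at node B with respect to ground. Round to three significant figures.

Looking into the second stage from A: R3 + R4 = 55.90 kΩ appears in parallel with R2.
Effective lower resistance at A: R2 ‖ 55.90 = 28.37 kΩ.
V_A = 41.1 × 28.37/(11.2 + 28.37) = 29.47 V.
V_B = V_A × 0.3578 = 10.54 V.

V_B ≈ 10.5 V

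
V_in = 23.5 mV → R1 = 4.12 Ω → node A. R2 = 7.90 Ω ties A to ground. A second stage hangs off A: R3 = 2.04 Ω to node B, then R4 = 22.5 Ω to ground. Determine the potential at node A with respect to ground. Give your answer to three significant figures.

V_A ≈ 13.9 mV

Node A sees R2 in parallel with the series input of stage 2, R3 + R4 = 24.54 Ω.
Effective lower resistance at A: R2 ‖ 24.54 = 5.976 Ω.
So V_A = 23.5 × 0.5919 = 13.91 mV.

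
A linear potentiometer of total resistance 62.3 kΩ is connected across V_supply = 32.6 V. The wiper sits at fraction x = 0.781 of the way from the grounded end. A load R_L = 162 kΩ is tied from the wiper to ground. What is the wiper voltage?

V_out ≈ 23.9 V

Lower segment x·R_p = 48.66 kΩ; upper segment (1−x)·R_p = 13.64 kΩ.
Lower segment in parallel with the load: 48.66 ‖ 162 = 37.42 kΩ.
Then V_out = V_supply · 37.42/(13.64 + 37.42) = 23.89 V.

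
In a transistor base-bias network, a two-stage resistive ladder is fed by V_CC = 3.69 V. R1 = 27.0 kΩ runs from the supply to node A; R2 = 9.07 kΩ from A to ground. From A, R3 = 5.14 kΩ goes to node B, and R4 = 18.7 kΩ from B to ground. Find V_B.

V_B ≈ 0.566 V

The second stage (R3 + R4 = 23.84 kΩ) loads node A in parallel with R2.
R2 ‖ (R3+R4) = 6.570 kΩ.
V_A = 3.69 × 6.570/(27.0 + 6.570) = 0.7222 V.
V_B = V_A × 0.7844 = 0.5665 V.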